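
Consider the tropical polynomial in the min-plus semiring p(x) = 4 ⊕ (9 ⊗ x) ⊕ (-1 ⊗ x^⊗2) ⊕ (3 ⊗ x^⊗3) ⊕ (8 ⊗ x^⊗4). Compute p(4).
p(4) = 4

A tropical monomial a ⊗ x^⊗i evaluates to a + i · x. Evaluating each term at x = 4:
  Term 0 contributes 4 + 0 · 4 = 4
  Term 1 contributes 9 + 1 · 4 = 13
  Term 2 contributes -1 + 2 · 4 = 7
  Term 3 contributes 3 + 3 · 4 = 15
  Term 4 contributes 8 + 4 · 4 = 24
p(4) = ⊕ of these = min[4, 13, 7, 15, 24] = 4.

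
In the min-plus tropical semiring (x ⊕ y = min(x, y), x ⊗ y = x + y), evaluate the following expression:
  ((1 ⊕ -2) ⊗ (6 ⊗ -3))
((1 ⊕ -2) ⊗ (6 ⊗ -3)) = 1

Expand innermost to outermost. Recall ⊕ takes the minimum of its arguments and ⊗ takes their sum. Working out the expression ((1 ⊕ -2) ⊗ (6 ⊗ -3)) gives 1.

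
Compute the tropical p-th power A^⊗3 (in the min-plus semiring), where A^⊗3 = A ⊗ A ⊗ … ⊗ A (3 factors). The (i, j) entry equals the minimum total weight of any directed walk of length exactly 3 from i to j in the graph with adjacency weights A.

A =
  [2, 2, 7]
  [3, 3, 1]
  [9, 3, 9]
A^⊗3 =
  [6, 6, 5]
  [7, 7, 5]
  [8, 7, 7]

Each entry (A^⊗3)_ij equals the minimum over all length-3 walks i = v_0 → v_1 → … → v_3 = j of Σ_t A[v_t][v_{t+1}]. For example, for (i, j) = (0, 2) we minimise over 9 possible intermediate vertex sequences; the minimum is 5, attained along the walk 0 → 0 → 1 → 2.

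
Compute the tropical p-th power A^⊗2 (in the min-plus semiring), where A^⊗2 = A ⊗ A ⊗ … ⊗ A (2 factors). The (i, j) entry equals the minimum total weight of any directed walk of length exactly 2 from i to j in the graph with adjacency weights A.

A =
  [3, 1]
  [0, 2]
A^⊗2 =
  [1, 3]
  [2, 1]

Each entry (A^⊗2)_ij equals the minimum over all length-2 walks i = v_0 → v_1 → … → v_2 = j of Σ_t A[v_t][v_{t+1}]. For example, for (i, j) = (0, 1) we minimise over 2 possible intermediate vertex sequences; the minimum is 3, attained along the walk 0 → 1 → 1.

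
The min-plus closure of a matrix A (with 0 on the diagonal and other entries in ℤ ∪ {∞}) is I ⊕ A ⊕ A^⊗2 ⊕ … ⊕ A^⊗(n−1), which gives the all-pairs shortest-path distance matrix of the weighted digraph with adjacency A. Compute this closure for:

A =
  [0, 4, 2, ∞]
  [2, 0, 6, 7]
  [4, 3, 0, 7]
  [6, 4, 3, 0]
Closure =
  [0, 4, 2, 9]
  [2, 0, 4, 7]
  [4, 3, 0, 7]
  [6, 4, 3, 0]

This is the Floyd-Warshall all-pairs shortest-path computation. For each intermediate vertex k = 0, 1, …, 3, update dist[i][j] ← min(dist[i][j], dist[i][k] + dist[k][j]). The final matrix gives, for each (i, j), the minimum total weight of any directed path from i to j (possibly empty when i = j).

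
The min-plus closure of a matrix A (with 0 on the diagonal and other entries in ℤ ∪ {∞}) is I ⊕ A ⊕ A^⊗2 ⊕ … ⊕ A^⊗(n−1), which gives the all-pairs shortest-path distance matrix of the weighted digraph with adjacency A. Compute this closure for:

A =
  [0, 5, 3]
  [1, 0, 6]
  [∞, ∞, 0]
Closure =
  [0, 5, 3]
  [1, 0, 4]
  [∞, ∞, 0]

This is the Floyd-Warshall all-pairs shortest-path computation. For each intermediate vertex k = 0, 1, …, 2, update dist[i][j] ← min(dist[i][j], dist[i][k] + dist[k][j]). The final matrix gives, for each (i, j), the minimum total weight of any directed path from i to j (possibly empty when i = j).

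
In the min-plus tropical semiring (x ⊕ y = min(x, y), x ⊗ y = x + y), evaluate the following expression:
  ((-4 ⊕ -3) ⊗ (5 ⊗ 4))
((-4 ⊕ -3) ⊗ (5 ⊗ 4)) = 5

Expand innermost to outermost. Recall ⊕ takes the minimum of its arguments and ⊗ takes their sum. Working out the expression ((-4 ⊕ -3) ⊗ (5 ⊗ 4)) gives 5.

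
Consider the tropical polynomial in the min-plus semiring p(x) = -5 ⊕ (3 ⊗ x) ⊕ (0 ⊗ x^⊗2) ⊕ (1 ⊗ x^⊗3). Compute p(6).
p(6) = -5

A tropical monomial a ⊗ x^⊗i evaluates to a + i · x. Evaluating each term at x = 6:
  Term 0 contributes -5 + 0 · 6 = -5
  Term 1 contributes 3 + 1 · 6 = 9
  Term 2 contributes 0 + 2 · 6 = 12
  Term 3 contributes 1 + 3 · 6 = 19
p(6) = ⊕ of these = min[-5, 9, 12, 19] = -5.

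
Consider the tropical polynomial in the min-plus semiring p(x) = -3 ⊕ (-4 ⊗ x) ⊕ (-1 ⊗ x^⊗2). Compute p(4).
p(4) = -3

A tropical monomial a ⊗ x^⊗i evaluates to a + i · x. Evaluating each term at x = 4:
  Term 0 contributes -3 + 0 · 4 = -3
  Term 1 contributes -4 + 1 · 4 = 0
  Term 2 contributes -1 + 2 · 4 = 7
p(4) = ⊕ of these = min[-3, 0, 7] = -3.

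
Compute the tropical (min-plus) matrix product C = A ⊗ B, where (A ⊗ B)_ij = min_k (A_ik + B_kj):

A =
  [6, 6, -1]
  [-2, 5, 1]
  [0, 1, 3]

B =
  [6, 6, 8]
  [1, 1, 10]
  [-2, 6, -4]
A ⊗ B =
  [-3, 5, -5]
  [-1, 4, -3]
  [1, 2, -1]

Apply the min-plus product entry-by-entry:
  C[0][0] = min over k of (A[0][0] + B[0][0] = 6 + 6 = 12, A[0][1] + B[1][0] = 6 + 1 = 7, A[0][2] + B[2][0] = -1 + -2 = -3) = -3 (attained at k = 2)
  C[0][1] = min over k of (A[0][0] + B[0][1] = 6 + 6 = 12, A[0][1] + B[1][1] = 6 + 1 = 7, A[0][2] + B[2][1] = -1 + 6 = 5) = 5 (attained at k = 2)
  C[0][2] = min over k of (A[0][0] + B[0][2] = 6 + 8 = 14, A[0][1] + B[1][2] = 6 + 10 = 16, A[0][2] + B[2][2] = -1 + -4 = -5) = -5 (attained at k = 2)
  C[1][0] = min over k of (A[1][0] + B[0][0] = -2 + 6 = 4, A[1][1] + B[1][0] = 5 + 1 = 6, A[1][2] + B[2][0] = 1 + -2 = -1) = -1 (attained at k = 2)
  C[1][1] = min over k of (A[1][0] + B[0][1] = -2 + 6 = 4, A[1][1] + B[1][1] = 5 + 1 = 6, A[1][2] + B[2][1] = 1 + 6 = 7) = 4 (attained at k = 0)
  C[1][2] = min over k of (A[1][0] + B[0][2] = -2 + 8 = 6, A[1][1] + B[1][2] = 5 + 10 = 15, A[1][2] + B[2][2] = 1 + -4 = -3) = -3 (attained at k = 2)
  C[2][0] = min over k of (A[2][0] + B[0][0] = 0 + 6 = 6, A[2][1] + B[1][0] = 1 + 1 = 2, A[2][2] + B[2][0] = 3 + -2 = 1) = 1 (attained at k = 2)
  C[2][1] = min over k of (A[2][0] + B[0][1] = 0 + 6 = 6, A[2][1] + B[1][1] = 1 + 1 = 2, A[2][2] + B[2][1] = 3 + 6 = 9) = 2 (attained at k = 1)
  C[2][2] = min over k of (A[2][0] + B[0][2] = 0 + 8 = 8, A[2][1] + B[1][2] = 1 + 10 = 11, A[2][2] + B[2][2] = 3 + -4 = -1) = -1 (attained at k = 2)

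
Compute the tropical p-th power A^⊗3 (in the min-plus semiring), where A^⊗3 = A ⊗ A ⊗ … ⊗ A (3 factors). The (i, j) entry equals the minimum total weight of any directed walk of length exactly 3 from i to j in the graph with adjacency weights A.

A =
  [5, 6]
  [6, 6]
A^⊗3 =
  [15, 16]
  [16, 17]

Each entry (A^⊗3)_ij equals the minimum over all length-3 walks i = v_0 → v_1 → … → v_3 = j of Σ_t A[v_t][v_{t+1}]. For example, for (i, j) = (0, 1) we minimise over 4 possible intermediate vertex sequences; the minimum is 16, attained along the walk 0 → 0 → 0 → 1.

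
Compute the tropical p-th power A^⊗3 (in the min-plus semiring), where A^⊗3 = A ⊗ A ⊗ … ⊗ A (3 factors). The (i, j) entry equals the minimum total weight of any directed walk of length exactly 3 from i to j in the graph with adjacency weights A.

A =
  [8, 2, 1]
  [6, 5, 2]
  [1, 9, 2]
A^⊗3 =
  [4, 4, 3]
  [5, 5, 4]
  [3, 5, 4]

Each entry (A^⊗3)_ij equals the minimum over all length-3 walks i = v_0 → v_1 → … → v_3 = j of Σ_t A[v_t][v_{t+1}]. For example, for (i, j) = (0, 2) we minimise over 9 possible intermediate vertex sequences; the minimum is 3, attained along the walk 0 → 2 → 0 → 2.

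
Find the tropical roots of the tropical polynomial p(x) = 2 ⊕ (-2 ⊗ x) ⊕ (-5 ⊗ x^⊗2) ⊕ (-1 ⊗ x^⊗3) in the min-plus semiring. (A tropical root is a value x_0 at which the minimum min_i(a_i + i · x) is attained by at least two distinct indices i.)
Roots: {-4, 3, 4}

Each tropical root is a break point of the lower envelope of the lines y = a_i + i · x (there are 4 lines, with slopes 0, 1, ..., 3). Only the lines that attain the minimum somewhere contribute to roots; other lines are dominated. Here the surviving (envelope) indices are i = 3, i = 2, i = 1, i = 0.
Intersections between consecutive envelope lines give the roots: for adjacent envelope indices i < j the intersection is x = (a_i − a_j) / (j − i). Reading off the sorted break points: {-4, 3, 4}.
Verification: at each break x_0, at least two indices attain the minimum of min_i(a_i + i · x_0).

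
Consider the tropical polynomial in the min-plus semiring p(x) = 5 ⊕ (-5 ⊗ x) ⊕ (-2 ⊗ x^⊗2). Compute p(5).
p(5) = 0

A tropical monomial a ⊗ x^⊗i evaluates to a + i · x. Evaluating each term at x = 5:
  Term 0 contributes 5 + 0 · 5 = 5
  Term 1 contributes -5 + 1 · 5 = 0
  Term 2 contributes -2 + 2 · 5 = 8
p(5) = ⊕ of these = min[5, 0, 8] = 0.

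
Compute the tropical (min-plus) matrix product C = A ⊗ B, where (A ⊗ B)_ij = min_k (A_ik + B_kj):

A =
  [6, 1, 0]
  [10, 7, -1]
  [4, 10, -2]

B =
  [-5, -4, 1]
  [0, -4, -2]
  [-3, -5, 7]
A ⊗ B =
  [-3, -5, -1]
  [-4, -6, 5]
  [-5, -7, 5]

Apply the min-plus product entry-by-entry:
  C[0][0] = min over k of (A[0][0] + B[0][0] = 6 + -5 = 1, A[0][1] + B[1][0] = 1 + 0 = 1, A[0][2] + B[2][0] = 0 + -3 = -3) = -3 (attained at k = 2)
  C[0][1] = min over k of (A[0][0] + B[0][1] = 6 + -4 = 2, A[0][1] + B[1][1] = 1 + -4 = -3, A[0][2] + B[2][1] = 0 + -5 = -5) = -5 (attained at k = 2)
  C[0][2] = min over k of (A[0][0] + B[0][2] = 6 + 1 = 7, A[0][1] + B[1][2] = 1 + -2 = -1, A[0][2] + B[2][2] = 0 + 7 = 7) = -1 (attained at k = 1)
  C[1][0] = min over k of (A[1][0] + B[0][0] = 10 + -5 = 5, A[1][1] + B[1][0] = 7 + 0 = 7, A[1][2] + B[2][0] = -1 + -3 = -4) = -4 (attained at k = 2)
  C[1][1] = min over k of (A[1][0] + B[0][1] = 10 + -4 = 6, A[1][1] + B[1][1] = 7 + -4 = 3, A[1][2] + B[2][1] = -1 + -5 = -6) = -6 (attained at k = 2)
  C[1][2] = min over k of (A[1][0] + B[0][2] = 10 + 1 = 11, A[1][1] + B[1][2] = 7 + -2 = 5, A[1][2] + B[2][2] = -1 + 7 = 6) = 5 (attained at k = 1)
  C[2][0] = min over k of (A[2][0] + B[0][0] = 4 + -5 = -1, A[2][1] + B[1][0] = 10 + 0 = 10, A[2][2] + B[2][0] = -2 + -3 = -5) = -5 (attained at k = 2)
  C[2][1] = min over k of (A[2][0] + B[0][1] = 4 + -4 = 0, A[2][1] + B[1][1] = 10 + -4 = 6, A[2][2] + B[2][1] = -2 + -5 = -7) = -7 (attained at k = 2)
  C[2][2] = min over k of (A[2][0] + B[0][2] = 4 + 1 = 5, A[2][1] + B[1][2] = 10 + -2 = 8, A[2][2] + B[2][2] = -2 + 7 = 5) = 5 (attained at k = 0)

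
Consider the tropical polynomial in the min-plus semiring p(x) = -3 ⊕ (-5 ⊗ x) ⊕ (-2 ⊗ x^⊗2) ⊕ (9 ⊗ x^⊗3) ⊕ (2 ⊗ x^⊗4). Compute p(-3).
p(-3) = -10

A tropical monomial a ⊗ x^⊗i evaluates to a + i · x. Evaluating each term at x = -3:
  Term 0 contributes -3 + 0 · -3 = -3
  Term 1 contributes -5 + 1 · -3 = -8
  Term 2 contributes -2 + 2 · -3 = -8
  Term 3 contributes 9 + 3 · -3 = 0
  Term 4 contributes 2 + 4 · -3 = -10
p(-3) = ⊕ of these = min[-3, -8, -8, 0, -10] = -10.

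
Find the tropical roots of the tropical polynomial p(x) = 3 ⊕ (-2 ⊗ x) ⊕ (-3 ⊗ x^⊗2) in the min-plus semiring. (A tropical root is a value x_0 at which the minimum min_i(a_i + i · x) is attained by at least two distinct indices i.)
Roots: {1, 5}

Each tropical root is a break point of the lower envelope of the lines y = a_i + i · x (there are 3 lines, with slopes 0, 1, ..., 2). Only the lines that attain the minimum somewhere contribute to roots; other lines are dominated. Here the surviving (envelope) indices are i = 2, i = 1, i = 0.
Intersections between consecutive envelope lines give the roots: for adjacent envelope indices i < j the intersection is x = (a_i − a_j) / (j − i). Reading off the sorted break points: {1, 5}.
Verification: at each break x_0, at least two indices attain the minimum of min_i(a_i + i · x_0).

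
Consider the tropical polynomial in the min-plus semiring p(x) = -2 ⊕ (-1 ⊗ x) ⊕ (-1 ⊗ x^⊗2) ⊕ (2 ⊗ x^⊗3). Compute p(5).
p(5) = -2

A tropical monomial a ⊗ x^⊗i evaluates to a + i · x. Evaluating each term at x = 5:
  Term 0 contributes -2 + 0 · 5 = -2
  Term 1 contributes -1 + 1 · 5 = 4
  Term 2 contributes -1 + 2 · 5 = 9
  Term 3 contributes 2 + 3 · 5 = 17
p(5) = ⊕ of these = min[-2, 4, 9, 17] = -2.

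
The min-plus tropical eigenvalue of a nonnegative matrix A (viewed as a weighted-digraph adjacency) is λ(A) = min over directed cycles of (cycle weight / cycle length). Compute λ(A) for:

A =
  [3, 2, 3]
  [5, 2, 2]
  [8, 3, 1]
λ(A) = 1

Enumerate directed cycles and compute their means (weight / length). Sample:
  cycle 0 → 0: weight = 3, length = 1, mean = 3/1 ≈ 3.000
  cycle 1 → 1: weight = 2, length = 1, mean = 2/1 ≈ 2.000
  cycle 2 → 2: weight = 1, length = 1, mean = 1/1 ≈ 1.000
  cycle 0 → 1 → 0: weight = 7, length = 2, mean = 7/2 ≈ 3.500
  cycle 0 → 2 → 0: weight = 11, length = 2, mean = 11/2 ≈ 5.500
  cycle 1 → 0 → 1: weight = 7, length = 2, mean = 7/2 ≈ 3.500
Minimum mean = 1.000, attained e.g. along the cycle 2 → 2 with weight 1 and length 1. So λ(A) = 1/1 = 1.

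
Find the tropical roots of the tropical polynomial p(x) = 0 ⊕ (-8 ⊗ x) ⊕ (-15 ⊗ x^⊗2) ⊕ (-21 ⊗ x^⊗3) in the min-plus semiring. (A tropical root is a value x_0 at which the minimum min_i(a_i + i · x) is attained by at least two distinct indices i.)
Roots: {6, 7, 8}

Each tropical root is a break point of the lower envelope of the lines y = a_i + i · x (there are 4 lines, with slopes 0, 1, ..., 3). Only the lines that attain the minimum somewhere contribute to roots; other lines are dominated. Here the surviving (envelope) indices are i = 3, i = 2, i = 1, i = 0.
Intersections between consecutive envelope lines give the roots: for adjacent envelope indices i < j the intersection is x = (a_i − a_j) / (j − i). Reading off the sorted break points: {6, 7, 8}.
Verification: at each break x_0, at least two indices attain the minimum of min_i(a_i + i · x_0).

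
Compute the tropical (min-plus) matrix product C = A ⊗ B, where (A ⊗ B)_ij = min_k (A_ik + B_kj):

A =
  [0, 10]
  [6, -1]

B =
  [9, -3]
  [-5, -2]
A ⊗ B =
  [5, -3]
  [-6, -3]

Apply the min-plus product entry-by-entry:
  C[0][0] = min over k of (A[0][0] + B[0][0] = 0 + 9 = 9, A[0][1] + B[1][0] = 10 + -5 = 5) = 5 (attained at k = 1)
  C[0][1] = min over k of (A[0][0] + B[0][1] = 0 + -3 = -3, A[0][1] + B[1][1] = 10 + -2 = 8) = -3 (attained at k = 0)
  C[1][0] = min over k of (A[1][0] + B[0][0] = 6 + 9 = 15, A[1][1] + B[1][0] = -1 + -5 = -6) = -6 (attained at k = 1)
  C[1][1] = min over k of (A[1][0] + B[0][1] = 6 + -3 = 3, A[1][1] + B[1][1] = -1 + -2 = -3) = -3 (attained at k = 1)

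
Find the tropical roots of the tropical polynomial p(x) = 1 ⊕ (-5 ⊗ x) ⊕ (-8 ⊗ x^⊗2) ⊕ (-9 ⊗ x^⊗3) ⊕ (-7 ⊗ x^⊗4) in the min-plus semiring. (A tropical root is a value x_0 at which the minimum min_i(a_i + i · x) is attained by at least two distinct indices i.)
Roots: {-2, 1, 3, 6}

Each tropical root is a break point of the lower envelope of the lines y = a_i + i · x (there are 5 lines, with slopes 0, 1, ..., 4). Only the lines that attain the minimum somewhere contribute to roots; other lines are dominated. Here the surviving (envelope) indices are i = 4, i = 3, i = 2, i = 1, i = 0.
Intersections between consecutive envelope lines give the roots: for adjacent envelope indices i < j the intersection is x = (a_i − a_j) / (j − i). Reading off the sorted break points: {-2, 1, 3, 6}.
Verification: at each break x_0, at least two indices attain the minimum of min_i(a_i + i · x_0).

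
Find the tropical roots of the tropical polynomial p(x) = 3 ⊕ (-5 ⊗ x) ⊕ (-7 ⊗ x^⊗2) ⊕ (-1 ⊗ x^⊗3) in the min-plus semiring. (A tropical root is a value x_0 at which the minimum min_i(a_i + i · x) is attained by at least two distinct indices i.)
Roots: {-6, 2, 8}

Each tropical root is a break point of the lower envelope of the lines y = a_i + i · x (there are 4 lines, with slopes 0, 1, ..., 3). Only the lines that attain the minimum somewhere contribute to roots; other lines are dominated. Here the surviving (envelope) indices are i = 3, i = 2, i = 1, i = 0.
Intersections between consecutive envelope lines give the roots: for adjacent envelope indices i < j the intersection is x = (a_i − a_j) / (j − i). Reading off the sorted break points: {-6, 2, 8}.
Verification: at each break x_0, at least two indices attain the minimum of min_i(a_i + i · x_0).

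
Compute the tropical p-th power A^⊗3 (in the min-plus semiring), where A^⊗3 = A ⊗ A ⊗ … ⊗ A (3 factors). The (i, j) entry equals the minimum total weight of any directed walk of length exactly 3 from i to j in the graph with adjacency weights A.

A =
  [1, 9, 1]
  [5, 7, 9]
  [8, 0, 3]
A^⊗3 =
  [3, 2, 3]
  [7, 6, 7]
  [6, 6, 6]

Each entry (A^⊗3)_ij equals the minimum over all length-3 walks i = v_0 → v_1 → … → v_3 = j of Σ_t A[v_t][v_{t+1}]. For example, for (i, j) = (0, 2) we minimise over 9 possible intermediate vertex sequences; the minimum is 3, attained along the walk 0 → 0 → 0 → 2.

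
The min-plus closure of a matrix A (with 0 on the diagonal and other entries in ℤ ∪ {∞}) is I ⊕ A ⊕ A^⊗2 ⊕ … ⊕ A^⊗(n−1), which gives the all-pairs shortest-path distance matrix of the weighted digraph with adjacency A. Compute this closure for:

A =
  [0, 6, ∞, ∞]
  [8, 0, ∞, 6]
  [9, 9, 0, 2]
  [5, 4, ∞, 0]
Closure =
  [0, 6, ∞, 12]
  [8, 0, ∞, 6]
  [7, 6, 0, 2]
  [5, 4, ∞, 0]

This is the Floyd-Warshall all-pairs shortest-path computation. For each intermediate vertex k = 0, 1, …, 3, update dist[i][j] ← min(dist[i][j], dist[i][k] + dist[k][j]). The final matrix gives, for each (i, j), the minimum total weight of any directed path from i to j (possibly empty when i = j).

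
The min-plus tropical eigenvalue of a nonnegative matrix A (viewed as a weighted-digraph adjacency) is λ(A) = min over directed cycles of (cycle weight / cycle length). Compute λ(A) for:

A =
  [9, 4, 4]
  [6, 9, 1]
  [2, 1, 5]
λ(A) = 1

Enumerate directed cycles and compute their means (weight / length). Sample:
  cycle 0 → 0: weight = 9, length = 1, mean = 9/1 ≈ 9.000
  cycle 1 → 1: weight = 9, length = 1, mean = 9/1 ≈ 9.000
  cycle 2 → 2: weight = 5, length = 1, mean = 5/1 ≈ 5.000
  cycle 0 → 1 → 0: weight = 10, length = 2, mean = 10/2 ≈ 5.000
  cycle 0 → 2 → 0: weight = 6, length = 2, mean = 6/2 ≈ 3.000
  cycle 1 → 0 → 1: weight = 10, length = 2, mean = 10/2 ≈ 5.000
Minimum mean = 1.000, attained e.g. along the cycle 1 → 2 → 1 with weight 2 and length 2. So λ(A) = 2/2 = 1.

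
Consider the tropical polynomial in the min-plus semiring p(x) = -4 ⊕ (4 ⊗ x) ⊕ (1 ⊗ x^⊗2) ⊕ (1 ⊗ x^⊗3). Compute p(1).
p(1) = -4

A tropical monomial a ⊗ x^⊗i evaluates to a + i · x. Evaluating each term at x = 1:
  Term 0 contributes -4 + 0 · 1 = -4
  Term 1 contributes 4 + 1 · 1 = 5
  Term 2 contributes 1 + 2 · 1 = 3
  Term 3 contributes 1 + 3 · 1 = 4
p(1) = ⊕ of these = min[-4, 5, 3, 4] = -4.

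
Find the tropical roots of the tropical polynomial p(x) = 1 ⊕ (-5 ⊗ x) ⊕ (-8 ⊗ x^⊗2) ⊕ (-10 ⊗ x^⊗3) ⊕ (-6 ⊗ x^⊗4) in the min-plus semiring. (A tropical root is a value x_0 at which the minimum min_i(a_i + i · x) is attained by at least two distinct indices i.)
Roots: {-4, 2, 3, 6}

Each tropical root is a break point of the lower envelope of the lines y = a_i + i · x (there are 5 lines, with slopes 0, 1, ..., 4). Only the lines that attain the minimum somewhere contribute to roots; other lines are dominated. Here the surviving (envelope) indices are i = 4, i = 3, i = 2, i = 1, i = 0.
Intersections between consecutive envelope lines give the roots: for adjacent envelope indices i < j the intersection is x = (a_i − a_j) / (j − i). Reading off the sorted break points: {-4, 2, 3, 6}.
Verification: at each break x_0, at least two indices attain the minimum of min_i(a_i + i · x_0).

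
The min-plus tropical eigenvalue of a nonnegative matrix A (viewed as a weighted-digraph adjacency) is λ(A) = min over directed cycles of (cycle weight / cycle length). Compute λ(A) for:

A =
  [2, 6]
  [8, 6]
λ(A) = 2

Enumerate directed cycles and compute their means (weight / length). Sample:
  cycle 0 → 0: weight = 2, length = 1, mean = 2/1 ≈ 2.000
  cycle 1 → 1: weight = 6, length = 1, mean = 6/1 ≈ 6.000
  cycle 0 → 1 → 0: weight = 14, length = 2, mean = 14/2 ≈ 7.000
  cycle 1 → 0 → 1: weight = 14, length = 2, mean = 14/2 ≈ 7.000
Minimum mean = 2.000, attained e.g. along the cycle 0 → 0 with weight 2 and length 1. So λ(A) = 2/1 = 2.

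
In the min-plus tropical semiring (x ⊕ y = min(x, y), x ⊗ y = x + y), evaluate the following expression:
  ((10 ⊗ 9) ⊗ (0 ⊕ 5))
((10 ⊗ 9) ⊗ (0 ⊕ 5)) = 19

Expand innermost to outermost. Recall ⊕ takes the minimum of its arguments and ⊗ takes their sum. Working out the expression ((10 ⊗ 9) ⊗ (0 ⊕ 5)) gives 19.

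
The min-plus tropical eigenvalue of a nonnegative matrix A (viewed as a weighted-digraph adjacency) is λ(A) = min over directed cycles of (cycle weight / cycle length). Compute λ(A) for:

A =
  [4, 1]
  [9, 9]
λ(A) = 4

Enumerate directed cycles and compute their means (weight / length). Sample:
  cycle 0 → 0: weight = 4, length = 1, mean = 4/1 ≈ 4.000
  cycle 1 → 1: weight = 9, length = 1, mean = 9/1 ≈ 9.000
  cycle 0 → 1 → 0: weight = 10, length = 2, mean = 10/2 ≈ 5.000
  cycle 1 → 0 → 1: weight = 10, length = 2, mean = 10/2 ≈ 5.000
Minimum mean = 4.000, attained e.g. along the cycle 0 → 0 with weight 4 and length 1. So λ(A) = 4/1 = 4.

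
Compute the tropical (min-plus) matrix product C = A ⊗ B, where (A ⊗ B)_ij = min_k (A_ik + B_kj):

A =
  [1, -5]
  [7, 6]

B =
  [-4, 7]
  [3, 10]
A ⊗ B =
  [-3, 5]
  [3, 14]

Apply the min-plus product entry-by-entry:
  C[0][0] = min over k of (A[0][0] + B[0][0] = 1 + -4 = -3, A[0][1] + B[1][0] = -5 + 3 = -2) = -3 (attained at k = 0)
  C[0][1] = min over k of (A[0][0] + B[0][1] = 1 + 7 = 8, A[0][1] + B[1][1] = -5 + 10 = 5) = 5 (attained at k = 1)
  C[1][0] = min over k of (A[1][0] + B[0][0] = 7 + -4 = 3, A[1][1] + B[1][0] = 6 + 3 = 9) = 3 (attained at k = 0)
  C[1][1] = min over k of (A[1][0] + B[0][1] = 7 + 7 = 14, A[1][1] + B[1][1] = 6 + 10 = 16) = 14 (attained at k = 0)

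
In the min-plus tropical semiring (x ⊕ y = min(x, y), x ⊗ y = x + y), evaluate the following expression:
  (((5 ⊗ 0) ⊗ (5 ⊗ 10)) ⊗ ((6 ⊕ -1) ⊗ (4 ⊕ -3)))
(((5 ⊗ 0) ⊗ (5 ⊗ 10)) ⊗ ((6 ⊕ -1) ⊗ (4 ⊕ -3))) = 16

Expand innermost to outermost. Recall ⊕ takes the minimum of its arguments and ⊗ takes their sum. Working out the expression (((5 ⊗ 0) ⊗ (5 ⊗ 10)) ⊗ ((6 ⊕ -1) ⊗ (4 ⊕ -3))) gives 16.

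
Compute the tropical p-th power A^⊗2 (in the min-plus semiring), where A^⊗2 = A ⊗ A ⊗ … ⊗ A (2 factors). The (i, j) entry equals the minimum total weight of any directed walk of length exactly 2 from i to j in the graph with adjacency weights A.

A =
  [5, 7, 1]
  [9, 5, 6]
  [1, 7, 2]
A^⊗2 =
  [2, 8, 3]
  [7, 10, 8]
  [3, 8, 2]

Each entry (A^⊗2)_ij equals the minimum over all length-2 walks i = v_0 → v_1 → … → v_2 = j of Σ_t A[v_t][v_{t+1}]. For example, for (i, j) = (0, 2) we minimise over 3 possible intermediate vertex sequences; the minimum is 3, attained along the walk 0 → 2 → 2.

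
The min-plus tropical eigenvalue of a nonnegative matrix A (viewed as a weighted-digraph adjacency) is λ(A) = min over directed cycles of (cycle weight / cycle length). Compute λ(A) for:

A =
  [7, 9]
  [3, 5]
λ(A) = 5

Enumerate directed cycles and compute their means (weight / length). Sample:
  cycle 0 → 0: weight = 7, length = 1, mean = 7/1 ≈ 7.000
  cycle 1 → 1: weight = 5, length = 1, mean = 5/1 ≈ 5.000
  cycle 0 → 1 → 0: weight = 12, length = 2, mean = 12/2 ≈ 6.000
  cycle 1 → 0 → 1: weight = 12, length = 2, mean = 12/2 ≈ 6.000
Minimum mean = 5.000, attained e.g. along the cycle 1 → 1 with weight 5 and length 1. So λ(A) = 5/1 = 5.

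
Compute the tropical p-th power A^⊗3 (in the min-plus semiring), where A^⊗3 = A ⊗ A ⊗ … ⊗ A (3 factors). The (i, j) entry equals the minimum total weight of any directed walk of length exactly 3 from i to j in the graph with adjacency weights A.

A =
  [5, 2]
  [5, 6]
A^⊗3 =
  [12, 9]
  [12, 12]

Each entry (A^⊗3)_ij equals the minimum over all length-3 walks i = v_0 → v_1 → … → v_3 = j of Σ_t A[v_t][v_{t+1}]. For example, for (i, j) = (0, 1) we minimise over 4 possible intermediate vertex sequences; the minimum is 9, attained along the walk 0 → 1 → 0 → 1.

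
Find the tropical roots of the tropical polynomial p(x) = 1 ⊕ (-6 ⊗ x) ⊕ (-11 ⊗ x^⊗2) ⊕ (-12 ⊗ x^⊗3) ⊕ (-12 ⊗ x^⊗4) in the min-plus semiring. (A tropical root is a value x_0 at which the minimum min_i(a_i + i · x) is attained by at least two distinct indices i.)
Roots: {0, 1, 5, 7}

Each tropical root is a break point of the lower envelope of the lines y = a_i + i · x (there are 5 lines, with slopes 0, 1, ..., 4). Only the lines that attain the minimum somewhere contribute to roots; other lines are dominated. Here the surviving (envelope) indices are i = 4, i = 3, i = 2, i = 1, i = 0.
Intersections between consecutive envelope lines give the roots: for adjacent envelope indices i < j the intersection is x = (a_i − a_j) / (j − i). Reading off the sorted break points: {0, 1, 5, 7}.
Verification: at each break x_0, at least two indices attain the minimum of min_i(a_i + i · x_0).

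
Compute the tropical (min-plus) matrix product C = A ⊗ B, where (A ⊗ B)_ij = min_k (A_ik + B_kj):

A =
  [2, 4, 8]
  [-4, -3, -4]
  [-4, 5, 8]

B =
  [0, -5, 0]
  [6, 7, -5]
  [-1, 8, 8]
A ⊗ B =
  [2, -3, -1]
  [-5, -9, -8]
  [-4, -9, -4]

Apply the min-plus product entry-by-entry:
  C[0][0] = min over k of (A[0][0] + B[0][0] = 2 + 0 = 2, A[0][1] + B[1][0] = 4 + 6 = 10, A[0][2] + B[2][0] = 8 + -1 = 7) = 2 (attained at k = 0)
  C[0][1] = min over k of (A[0][0] + B[0][1] = 2 + -5 = -3, A[0][1] + B[1][1] = 4 + 7 = 11, A[0][2] + B[2][1] = 8 + 8 = 16) = -3 (attained at k = 0)
  C[0][2] = min over k of (A[0][0] + B[0][2] = 2 + 0 = 2, A[0][1] + B[1][2] = 4 + -5 = -1, A[0][2] + B[2][2] = 8 + 8 = 16) = -1 (attained at k = 1)
  C[1][0] = min over k of (A[1][0] + B[0][0] = -4 + 0 = -4, A[1][1] + B[1][0] = -3 + 6 = 3, A[1][2] + B[2][0] = -4 + -1 = -5) = -5 (attained at k = 2)
  C[1][1] = min over k of (A[1][0] + B[0][1] = -4 + -5 = -9, A[1][1] + B[1][1] = -3 + 7 = 4, A[1][2] + B[2][1] = -4 + 8 = 4) = -9 (attained at k = 0)
  C[1][2] = min over k of (A[1][0] + B[0][2] = -4 + 0 = -4, A[1][1] + B[1][2] = -3 + -5 = -8, A[1][2] + B[2][2] = -4 + 8 = 4) = -8 (attained at k = 1)
  C[2][0] = min over k of (A[2][0] + B[0][0] = -4 + 0 = -4, A[2][1] + B[1][0] = 5 + 6 = 11, A[2][2] + B[2][0] = 8 + -1 = 7) = -4 (attained at k = 0)
  C[2][1] = min over k of (A[2][0] + B[0][1] = -4 + -5 = -9, A[2][1] + B[1][1] = 5 + 7 = 12, A[2][2] + B[2][1] = 8 + 8 = 16) = -9 (attained at k = 0)
  C[2][2] = min over k of (A[2][0] + B[0][2] = -4 + 0 = -4, A[2][1] + B[1][2] = 5 + -5 = 0, A[2][2] + B[2][2] = 8 + 8 = 16) = -4 (attained at k = 0)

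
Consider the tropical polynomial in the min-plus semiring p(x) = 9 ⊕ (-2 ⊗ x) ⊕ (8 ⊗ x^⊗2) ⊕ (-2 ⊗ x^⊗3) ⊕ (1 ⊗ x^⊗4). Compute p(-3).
p(-3) = -11

A tropical monomial a ⊗ x^⊗i evaluates to a + i · x. Evaluating each term at x = -3:
  Term 0 contributes 9 + 0 · -3 = 9
  Term 1 contributes -2 + 1 · -3 = -5
  Term 2 contributes 8 + 2 · -3 = 2
  Term 3 contributes -2 + 3 · -3 = -11
  Term 4 contributes 1 + 4 · -3 = -11
p(-3) = ⊕ of these = min[9, -5, 2, -11, -11] = -11.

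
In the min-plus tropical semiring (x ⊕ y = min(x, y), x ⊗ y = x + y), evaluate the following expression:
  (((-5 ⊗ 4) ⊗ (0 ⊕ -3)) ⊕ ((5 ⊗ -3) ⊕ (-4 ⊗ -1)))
(((-5 ⊗ 4) ⊗ (0 ⊕ -3)) ⊕ ((5 ⊗ -3) ⊕ (-4 ⊗ -1))) = -5

Expand innermost to outermost. Recall ⊕ takes the minimum of its arguments and ⊗ takes their sum. Working out the expression (((-5 ⊗ 4) ⊗ (0 ⊕ -3)) ⊕ ((5 ⊗ -3) ⊕ (-4 ⊗ -1))) gives -5.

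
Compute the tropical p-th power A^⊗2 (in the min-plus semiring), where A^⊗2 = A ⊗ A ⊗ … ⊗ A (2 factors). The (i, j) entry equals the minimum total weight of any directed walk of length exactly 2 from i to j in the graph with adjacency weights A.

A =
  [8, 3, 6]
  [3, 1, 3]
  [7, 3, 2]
A^⊗2 =
  [6, 4, 6]
  [4, 2, 4]
  [6, 4, 4]

Each entry (A^⊗2)_ij equals the minimum over all length-2 walks i = v_0 → v_1 → … → v_2 = j of Σ_t A[v_t][v_{t+1}]. For example, for (i, j) = (0, 2) we minimise over 3 possible intermediate vertex sequences; the minimum is 6, attained along the walk 0 → 1 → 2.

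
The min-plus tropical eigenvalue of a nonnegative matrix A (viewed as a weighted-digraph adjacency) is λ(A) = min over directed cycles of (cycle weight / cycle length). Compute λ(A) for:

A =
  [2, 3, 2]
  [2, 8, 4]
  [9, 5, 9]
λ(A) = 2

Enumerate directed cycles and compute their means (weight / length). Sample:
  cycle 0 → 0: weight = 2, length = 1, mean = 2/1 ≈ 2.000
  cycle 1 → 1: weight = 8, length = 1, mean = 8/1 ≈ 8.000
  cycle 2 → 2: weight = 9, length = 1, mean = 9/1 ≈ 9.000
  cycle 0 → 1 → 0: weight = 5, length = 2, mean = 5/2 ≈ 2.500
  cycle 0 → 2 → 0: weight = 11, length = 2, mean = 11/2 ≈ 5.500
  cycle 1 → 0 → 1: weight = 5, length = 2, mean = 5/2 ≈ 2.500
Minimum mean = 2.000, attained e.g. along the cycle 0 → 0 with weight 2 and length 1. So λ(A) = 2/1 = 2.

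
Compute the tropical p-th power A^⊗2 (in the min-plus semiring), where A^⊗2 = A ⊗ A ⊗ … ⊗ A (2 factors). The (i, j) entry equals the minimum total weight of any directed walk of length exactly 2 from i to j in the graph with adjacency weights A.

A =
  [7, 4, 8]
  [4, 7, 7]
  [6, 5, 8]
A^⊗2 =
  [8, 11, 11]
  [11, 8, 12]
  [9, 10, 12]

Each entry (A^⊗2)_ij equals the minimum over all length-2 walks i = v_0 → v_1 → … → v_2 = j of Σ_t A[v_t][v_{t+1}]. For example, for (i, j) = (0, 2) we minimise over 3 possible intermediate vertex sequences; the minimum is 11, attained along the walk 0 → 1 → 2.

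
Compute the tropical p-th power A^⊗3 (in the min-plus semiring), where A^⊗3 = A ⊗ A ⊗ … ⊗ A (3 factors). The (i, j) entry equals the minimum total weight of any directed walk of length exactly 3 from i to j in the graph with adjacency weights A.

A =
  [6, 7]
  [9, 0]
A^⊗3 =
  [16, 7]
  [9, 0]

Each entry (A^⊗3)_ij equals the minimum over all length-3 walks i = v_0 → v_1 → … → v_3 = j of Σ_t A[v_t][v_{t+1}]. For example, for (i, j) = (0, 1) we minimise over 4 possible intermediate vertex sequences; the minimum is 7, attained along the walk 0 → 1 → 1 → 1.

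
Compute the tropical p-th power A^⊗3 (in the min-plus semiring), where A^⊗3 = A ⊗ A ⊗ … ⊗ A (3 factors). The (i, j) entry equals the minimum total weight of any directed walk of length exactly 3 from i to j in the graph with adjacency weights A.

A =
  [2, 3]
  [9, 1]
A^⊗3 =
  [6, 5]
  [11, 3]

Each entry (A^⊗3)_ij equals the minimum over all length-3 walks i = v_0 → v_1 → … → v_3 = j of Σ_t A[v_t][v_{t+1}]. For example, for (i, j) = (0, 1) we minimise over 4 possible intermediate vertex sequences; the minimum is 5, attained along the walk 0 → 1 → 1 → 1.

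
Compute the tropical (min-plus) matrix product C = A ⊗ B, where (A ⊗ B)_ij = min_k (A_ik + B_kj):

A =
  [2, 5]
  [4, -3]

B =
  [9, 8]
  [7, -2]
A ⊗ B =
  [11, 3]
  [4, -5]

Apply the min-plus product entry-by-entry:
  C[0][0] = min over k of (A[0][0] + B[0][0] = 2 + 9 = 11, A[0][1] + B[1][0] = 5 + 7 = 12) = 11 (attained at k = 0)
  C[0][1] = min over k of (A[0][0] + B[0][1] = 2 + 8 = 10, A[0][1] + B[1][1] = 5 + -2 = 3) = 3 (attained at k = 1)
  C[1][0] = min over k of (A[1][0] + B[0][0] = 4 + 9 = 13, A[1][1] + B[1][0] = -3 + 7 = 4) = 4 (attained at k = 1)
  C[1][1] = min over k of (A[1][0] + B[0][1] = 4 + 8 = 12, A[1][1] + B[1][1] = -3 + -2 = -5) = -5 (attained at k = 1)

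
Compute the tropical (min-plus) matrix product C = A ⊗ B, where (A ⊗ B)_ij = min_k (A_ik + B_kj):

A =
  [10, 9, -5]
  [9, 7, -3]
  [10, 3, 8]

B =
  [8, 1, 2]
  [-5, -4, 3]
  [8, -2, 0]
A ⊗ B =
  [3, -7, -5]
  [2, -5, -3]
  [-2, -1, 6]

Apply the min-plus product entry-by-entry:
  C[0][0] = min over k of (A[0][0] + B[0][0] = 10 + 8 = 18, A[0][1] + B[1][0] = 9 + -5 = 4, A[0][2] + B[2][0] = -5 + 8 = 3) = 3 (attained at k = 2)
  C[0][1] = min over k of (A[0][0] + B[0][1] = 10 + 1 = 11, A[0][1] + B[1][1] = 9 + -4 = 5, A[0][2] + B[2][1] = -5 + -2 = -7) = -7 (attained at k = 2)
  C[0][2] = min over k of (A[0][0] + B[0][2] = 10 + 2 = 12, A[0][1] + B[1][2] = 9 + 3 = 12, A[0][2] + B[2][2] = -5 + 0 = -5) = -5 (attained at k = 2)
  C[1][0] = min over k of (A[1][0] + B[0][0] = 9 + 8 = 17, A[1][1] + B[1][0] = 7 + -5 = 2, A[1][2] + B[2][0] = -3 + 8 = 5) = 2 (attained at k = 1)
  C[1][1] = min over k of (A[1][0] + B[0][1] = 9 + 1 = 10, A[1][1] + B[1][1] = 7 + -4 = 3, A[1][2] + B[2][1] = -3 + -2 = -5) = -5 (attained at k = 2)
  C[1][2] = min over k of (A[1][0] + B[0][2] = 9 + 2 = 11, A[1][1] + B[1][2] = 7 + 3 = 10, A[1][2] + B[2][2] = -3 + 0 = -3) = -3 (attained at k = 2)
  C[2][0] = min over k of (A[2][0] + B[0][0] = 10 + 8 = 18, A[2][1] + B[1][0] = 3 + -5 = -2, A[2][2] + B[2][0] = 8 + 8 = 16) = -2 (attained at k = 1)
  C[2][1] = min over k of (A[2][0] + B[0][1] = 10 + 1 = 11, A[2][1] + B[1][1] = 3 + -4 = -1, A[2][2] + B[2][1] = 8 + -2 = 6) = -1 (attained at k = 1)
  C[2][2] = min over k of (A[2][0] + B[0][2] = 10 + 2 = 12, A[2][1] + B[1][2] = 3 + 3 = 6, A[2][2] + B[2][2] = 8 + 0 = 8) = 6 (attained at k = 1)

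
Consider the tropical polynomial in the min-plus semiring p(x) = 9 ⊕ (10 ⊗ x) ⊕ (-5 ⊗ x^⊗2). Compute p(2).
p(2) = -1

A tropical monomial a ⊗ x^⊗i evaluates to a + i · x. Evaluating each term at x = 2:
  Term 0 contributes 9 + 0 · 2 = 9
  Term 1 contributes 10 + 1 · 2 = 12
  Term 2 contributes -5 + 2 · 2 = -1
p(2) = ⊕ of these = min[9, 12, -1] = -1.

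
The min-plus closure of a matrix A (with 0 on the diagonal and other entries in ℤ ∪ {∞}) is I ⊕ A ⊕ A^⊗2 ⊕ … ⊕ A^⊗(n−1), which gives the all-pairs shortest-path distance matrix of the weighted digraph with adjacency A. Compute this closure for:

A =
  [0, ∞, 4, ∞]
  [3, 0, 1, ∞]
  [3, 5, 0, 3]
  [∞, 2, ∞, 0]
Closure =
  [0, 9, 4, 7]
  [3, 0, 1, 4]
  [3, 5, 0, 3]
  [5, 2, 3, 0]

This is the Floyd-Warshall all-pairs shortest-path computation. For each intermediate vertex k = 0, 1, …, 3, update dist[i][j] ← min(dist[i][j], dist[i][k] + dist[k][j]). The final matrix gives, for each (i, j), the minimum total weight of any directed path from i to j (possibly empty when i = j).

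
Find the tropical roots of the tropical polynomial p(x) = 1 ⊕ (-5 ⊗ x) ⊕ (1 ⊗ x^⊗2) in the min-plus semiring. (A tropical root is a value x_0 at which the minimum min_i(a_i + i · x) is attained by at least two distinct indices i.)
Roots: {-6, 6}

Each tropical root is a break point of the lower envelope of the lines y = a_i + i · x (there are 3 lines, with slopes 0, 1, ..., 2). Only the lines that attain the minimum somewhere contribute to roots; other lines are dominated. Here the surviving (envelope) indices are i = 2, i = 1, i = 0.
Intersections between consecutive envelope lines give the roots: for adjacent envelope indices i < j the intersection is x = (a_i − a_j) / (j − i). Reading off the sorted break points: {-6, 6}.
Verification: at each break x_0, at least two indices attain the minimum of min_i(a_i + i · x_0).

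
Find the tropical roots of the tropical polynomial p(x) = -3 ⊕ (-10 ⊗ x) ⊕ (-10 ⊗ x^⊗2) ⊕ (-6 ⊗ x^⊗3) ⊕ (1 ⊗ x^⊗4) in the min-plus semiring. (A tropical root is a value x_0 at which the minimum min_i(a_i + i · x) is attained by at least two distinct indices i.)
Roots: {-7, -4, 0, 7}

Each tropical root is a break point of the lower envelope of the lines y = a_i + i · x (there are 5 lines, with slopes 0, 1, ..., 4). Only the lines that attain the minimum somewhere contribute to roots; other lines are dominated. Here the surviving (envelope) indices are i = 4, i = 3, i = 2, i = 1, i = 0.
Intersections between consecutive envelope lines give the roots: for adjacent envelope indices i < j the intersection is x = (a_i − a_j) / (j − i). Reading off the sorted break points: {-7, -4, 0, 7}.
Verification: at each break x_0, at least two indices attain the minimum of min_i(a_i + i · x_0).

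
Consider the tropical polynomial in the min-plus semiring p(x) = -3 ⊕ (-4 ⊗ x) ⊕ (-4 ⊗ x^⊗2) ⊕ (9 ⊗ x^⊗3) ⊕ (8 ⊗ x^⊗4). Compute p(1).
p(1) = -3

A tropical monomial a ⊗ x^⊗i evaluates to a + i · x. Evaluating each term at x = 1:
  Term 0 contributes -3 + 0 · 1 = -3
  Term 1 contributes -4 + 1 · 1 = -3
  Term 2 contributes -4 + 2 · 1 = -2
  Term 3 contributes 9 + 3 · 1 = 12
  Term 4 contributes 8 + 4 · 1 = 12
p(1) = ⊕ of these = min[-3, -3, -2, 12, 12] = -3.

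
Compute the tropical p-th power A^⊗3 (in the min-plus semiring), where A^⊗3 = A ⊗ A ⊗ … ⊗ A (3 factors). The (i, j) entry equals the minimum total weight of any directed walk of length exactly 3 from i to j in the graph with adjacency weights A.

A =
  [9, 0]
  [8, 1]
A^⊗3 =
  [9, 2]
  [10, 3]

Each entry (A^⊗3)_ij equals the minimum over all length-3 walks i = v_0 → v_1 → … → v_3 = j of Σ_t A[v_t][v_{t+1}]. For example, for (i, j) = (0, 1) we minimise over 4 possible intermediate vertex sequences; the minimum is 2, attained along the walk 0 → 1 → 1 → 1.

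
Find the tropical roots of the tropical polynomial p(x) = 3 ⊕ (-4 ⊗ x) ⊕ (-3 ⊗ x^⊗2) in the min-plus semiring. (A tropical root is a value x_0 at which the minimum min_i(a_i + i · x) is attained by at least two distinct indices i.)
Roots: {-1, 7}

Each tropical root is a break point of the lower envelope of the lines y = a_i + i · x (there are 3 lines, with slopes 0, 1, ..., 2). Only the lines that attain the minimum somewhere contribute to roots; other lines are dominated. Here the surviving (envelope) indices are i = 2, i = 1, i = 0.
Intersections between consecutive envelope lines give the roots: for adjacent envelope indices i < j the intersection is x = (a_i − a_j) / (j − i). Reading off the sorted break points: {-1, 7}.
Verification: at each break x_0, at least two indices attain the minimum of min_i(a_i + i · x_0).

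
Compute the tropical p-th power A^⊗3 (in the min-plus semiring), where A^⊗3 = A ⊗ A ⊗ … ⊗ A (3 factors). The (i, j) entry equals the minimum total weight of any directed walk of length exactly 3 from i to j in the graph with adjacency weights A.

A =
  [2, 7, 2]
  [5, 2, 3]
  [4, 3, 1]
A^⊗3 =
  [6, 6, 4]
  [8, 6, 5]
  [6, 5, 3]

Each entry (A^⊗3)_ij equals the minimum over all length-3 walks i = v_0 → v_1 → … → v_3 = j of Σ_t A[v_t][v_{t+1}]. For example, for (i, j) = (0, 2) we minimise over 9 possible intermediate vertex sequences; the minimum is 4, attained along the walk 0 → 2 → 2 → 2.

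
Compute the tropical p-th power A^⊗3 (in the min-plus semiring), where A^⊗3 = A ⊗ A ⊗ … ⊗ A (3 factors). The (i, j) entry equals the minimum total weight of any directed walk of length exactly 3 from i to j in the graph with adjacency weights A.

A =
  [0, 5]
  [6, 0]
A^⊗3 =
  [0, 5]
  [6, 0]

Each entry (A^⊗3)_ij equals the minimum over all length-3 walks i = v_0 → v_1 → … → v_3 = j of Σ_t A[v_t][v_{t+1}]. For example, for (i, j) = (0, 1) we minimise over 4 possible intermediate vertex sequences; the minimum is 5, attained along the walk 0 → 0 → 0 → 1.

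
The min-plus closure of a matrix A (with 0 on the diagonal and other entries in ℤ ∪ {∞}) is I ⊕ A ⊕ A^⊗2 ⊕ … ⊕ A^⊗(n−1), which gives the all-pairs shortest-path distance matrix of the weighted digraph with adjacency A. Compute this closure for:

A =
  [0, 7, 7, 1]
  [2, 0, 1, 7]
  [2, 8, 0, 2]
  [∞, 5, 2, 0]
Closure =
  [0, 6, 3, 1]
  [2, 0, 1, 3]
  [2, 7, 0, 2]
  [4, 5, 2, 0]

This is the Floyd-Warshall all-pairs shortest-path computation. For each intermediate vertex k = 0, 1, …, 3, update dist[i][j] ← min(dist[i][j], dist[i][k] + dist[k][j]). The final matrix gives, for each (i, j), the minimum total weight of any directed path from i to j (possibly empty when i = j).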